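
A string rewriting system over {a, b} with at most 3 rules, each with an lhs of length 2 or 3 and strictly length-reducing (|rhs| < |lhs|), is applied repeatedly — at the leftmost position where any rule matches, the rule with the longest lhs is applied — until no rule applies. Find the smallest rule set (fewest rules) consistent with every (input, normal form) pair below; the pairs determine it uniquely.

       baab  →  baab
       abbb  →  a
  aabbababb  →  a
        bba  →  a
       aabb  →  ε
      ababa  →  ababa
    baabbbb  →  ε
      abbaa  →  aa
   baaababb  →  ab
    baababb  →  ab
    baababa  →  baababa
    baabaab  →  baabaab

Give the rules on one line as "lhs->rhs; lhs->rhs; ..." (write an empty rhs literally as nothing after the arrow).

  | baab
  | abbb => bbb => a
  | aabbababb => abbababb => bbababb => ababb => abbb => bbb => a
  | bba => a

abb->bb; bb->; bbb->a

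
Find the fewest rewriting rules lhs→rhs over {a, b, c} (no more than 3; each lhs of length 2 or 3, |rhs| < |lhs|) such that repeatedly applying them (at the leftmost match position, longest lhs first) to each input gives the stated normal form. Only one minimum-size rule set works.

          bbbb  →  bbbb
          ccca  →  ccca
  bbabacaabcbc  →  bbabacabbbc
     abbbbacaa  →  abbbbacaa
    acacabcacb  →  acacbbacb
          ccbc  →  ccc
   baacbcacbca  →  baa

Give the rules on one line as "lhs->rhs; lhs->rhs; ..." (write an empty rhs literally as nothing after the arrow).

abc->bb; acc->; cbc->cc

  | bbbb
  | ccca
  | bbabacaabcbc => bbabacabbbc
  | abbbbacaa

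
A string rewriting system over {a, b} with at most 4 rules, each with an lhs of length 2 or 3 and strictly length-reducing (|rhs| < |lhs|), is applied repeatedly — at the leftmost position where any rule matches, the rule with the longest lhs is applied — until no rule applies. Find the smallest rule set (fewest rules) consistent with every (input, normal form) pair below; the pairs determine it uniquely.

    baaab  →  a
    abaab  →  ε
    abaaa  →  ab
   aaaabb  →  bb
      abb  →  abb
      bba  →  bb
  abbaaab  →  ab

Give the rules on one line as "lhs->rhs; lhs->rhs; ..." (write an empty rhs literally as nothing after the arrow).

aa->; ba->b; bab->a

  | baaab => baab => bab => a
  | abaab => abab => aa => ε
  | abaaa => abaa => aba => ab
  | aaaabb => aabb => bb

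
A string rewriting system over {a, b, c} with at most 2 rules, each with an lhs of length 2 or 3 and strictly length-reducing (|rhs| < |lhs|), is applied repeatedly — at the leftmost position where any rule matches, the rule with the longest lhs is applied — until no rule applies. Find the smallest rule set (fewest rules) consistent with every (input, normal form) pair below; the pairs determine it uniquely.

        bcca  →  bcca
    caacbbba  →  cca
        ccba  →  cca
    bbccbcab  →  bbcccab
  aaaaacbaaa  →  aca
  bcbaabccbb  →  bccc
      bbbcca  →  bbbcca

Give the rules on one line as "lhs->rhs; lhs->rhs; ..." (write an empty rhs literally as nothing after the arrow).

aa->; cb->c

  | bcca
  | caacbbba => ccbbba => ccbba => ccba => cca
  | ccba => cca
  | bbccbcab => bbcccab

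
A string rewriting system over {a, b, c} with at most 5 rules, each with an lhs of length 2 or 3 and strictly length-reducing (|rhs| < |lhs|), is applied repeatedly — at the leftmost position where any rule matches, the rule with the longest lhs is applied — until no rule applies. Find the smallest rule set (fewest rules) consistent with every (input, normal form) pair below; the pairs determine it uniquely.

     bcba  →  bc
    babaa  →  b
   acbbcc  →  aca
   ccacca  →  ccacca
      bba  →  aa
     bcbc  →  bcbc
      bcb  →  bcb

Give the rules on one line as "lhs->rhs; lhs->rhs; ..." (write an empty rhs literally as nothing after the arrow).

  | bcba => bc
  | babaa => baa => b
  | acbbcc => acbbc => acbb => aca
  | ccacca

ba->; baa->b; bb->a; bbc->bb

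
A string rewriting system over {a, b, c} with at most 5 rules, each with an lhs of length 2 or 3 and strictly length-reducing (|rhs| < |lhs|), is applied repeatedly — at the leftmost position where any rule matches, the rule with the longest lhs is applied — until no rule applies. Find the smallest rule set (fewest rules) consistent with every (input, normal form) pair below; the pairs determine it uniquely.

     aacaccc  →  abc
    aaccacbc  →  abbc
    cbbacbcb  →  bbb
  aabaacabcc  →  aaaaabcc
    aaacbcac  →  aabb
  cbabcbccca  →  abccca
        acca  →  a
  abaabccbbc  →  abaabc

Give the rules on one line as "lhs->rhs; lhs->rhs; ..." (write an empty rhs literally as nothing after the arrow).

ac->b; acc->; bab->aa; cb->

  | aacaccc => abaccc => abc
  | aaccacbc => aacbc => abbc
  | cbbacbcb => bacbcb => bbbcb => bbb
  | aabaacabcc => aabababcc => aaaaabcc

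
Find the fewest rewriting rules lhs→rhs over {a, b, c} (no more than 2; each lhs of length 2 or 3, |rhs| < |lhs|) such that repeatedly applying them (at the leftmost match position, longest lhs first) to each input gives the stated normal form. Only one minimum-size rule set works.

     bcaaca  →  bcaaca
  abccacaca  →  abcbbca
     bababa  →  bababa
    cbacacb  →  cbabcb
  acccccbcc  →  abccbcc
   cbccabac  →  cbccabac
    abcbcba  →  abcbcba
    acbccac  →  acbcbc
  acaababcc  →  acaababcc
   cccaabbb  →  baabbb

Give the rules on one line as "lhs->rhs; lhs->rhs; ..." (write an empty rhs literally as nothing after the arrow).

  | bcaaca
  | abccacaca => abcbcaca => abcbbca
  | bababa
  | cbacacb => cbabcb

cac->bc; ccc->b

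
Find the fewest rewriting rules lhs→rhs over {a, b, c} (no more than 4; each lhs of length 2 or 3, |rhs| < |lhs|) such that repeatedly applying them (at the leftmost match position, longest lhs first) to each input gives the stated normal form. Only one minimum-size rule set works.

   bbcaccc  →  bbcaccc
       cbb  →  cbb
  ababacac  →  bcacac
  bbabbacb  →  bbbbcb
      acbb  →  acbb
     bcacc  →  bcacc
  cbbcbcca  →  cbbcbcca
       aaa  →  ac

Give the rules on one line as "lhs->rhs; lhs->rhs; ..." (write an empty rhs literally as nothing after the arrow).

aaa->ac; abb->bc; ba->b

  | bbcaccc
  | cbb
  | ababacac => abbacac => bcacac
  | bbabbacb => bbbbacb => bbbbcb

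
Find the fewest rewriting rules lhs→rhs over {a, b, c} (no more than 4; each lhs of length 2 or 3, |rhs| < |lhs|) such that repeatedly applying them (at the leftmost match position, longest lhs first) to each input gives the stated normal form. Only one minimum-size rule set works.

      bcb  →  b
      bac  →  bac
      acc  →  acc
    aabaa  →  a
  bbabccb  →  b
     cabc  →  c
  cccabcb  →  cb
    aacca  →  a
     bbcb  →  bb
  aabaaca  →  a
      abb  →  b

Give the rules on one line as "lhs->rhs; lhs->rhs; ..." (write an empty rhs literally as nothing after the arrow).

  | bcb => b
  | bac
  | acc
  | aabaa => abaa => aa => a

aa->a; ab->; bc->; ca->a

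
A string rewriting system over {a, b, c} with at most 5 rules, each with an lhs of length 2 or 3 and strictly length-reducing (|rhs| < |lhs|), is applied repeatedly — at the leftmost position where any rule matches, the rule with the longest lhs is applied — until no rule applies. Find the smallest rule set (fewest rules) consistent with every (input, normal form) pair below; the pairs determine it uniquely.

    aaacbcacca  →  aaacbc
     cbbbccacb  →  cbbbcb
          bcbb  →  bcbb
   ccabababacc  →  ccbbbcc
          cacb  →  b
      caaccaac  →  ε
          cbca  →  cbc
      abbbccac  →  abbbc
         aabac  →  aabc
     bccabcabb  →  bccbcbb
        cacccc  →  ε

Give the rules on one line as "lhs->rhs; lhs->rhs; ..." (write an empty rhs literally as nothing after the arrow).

  | aaacbcacca => aaacbca => aaacbc
  | cbbbccacb => cbbbcb
  | bcbb
  | ccabababacc => ccbababacc => ccbbabacc => ccbbbacc => ccbbbcc

ba->b; ca->c; cac->; ccc->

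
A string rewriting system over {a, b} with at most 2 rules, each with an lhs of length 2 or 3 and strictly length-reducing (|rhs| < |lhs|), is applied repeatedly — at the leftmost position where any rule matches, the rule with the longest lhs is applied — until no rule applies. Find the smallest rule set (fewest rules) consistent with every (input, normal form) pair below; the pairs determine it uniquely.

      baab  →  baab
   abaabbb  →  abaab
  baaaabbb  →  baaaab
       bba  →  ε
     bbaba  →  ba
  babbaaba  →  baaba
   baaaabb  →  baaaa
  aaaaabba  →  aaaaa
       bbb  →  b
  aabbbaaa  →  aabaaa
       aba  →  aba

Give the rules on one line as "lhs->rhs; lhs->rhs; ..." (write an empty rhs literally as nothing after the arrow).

bb->; bba->

  | baab
  | abaabbb => abaab
  | baaaabbb => baaaab
  | bba => ε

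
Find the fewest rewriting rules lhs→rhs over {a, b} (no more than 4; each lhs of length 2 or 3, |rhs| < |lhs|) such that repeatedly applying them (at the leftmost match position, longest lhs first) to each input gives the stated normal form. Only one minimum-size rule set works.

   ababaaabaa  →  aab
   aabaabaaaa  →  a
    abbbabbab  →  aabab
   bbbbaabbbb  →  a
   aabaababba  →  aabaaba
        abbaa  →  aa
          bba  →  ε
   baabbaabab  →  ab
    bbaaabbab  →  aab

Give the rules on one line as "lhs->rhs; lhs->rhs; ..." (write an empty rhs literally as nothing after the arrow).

  | ababaaabaa => ababbbbaa => abaabbaa => abaaa => abbb => aab
  | aabaabaaaa => aabaabbba => aabaaaba => aabbbba => aaabba => bbbba => abba => a
  | abbbabbab => aababbab => aabab
  | bbbbaabbbb => abbaabbbb => aabbbb => aaabb => bbbb => abb => a

aaa->bb; bb->; bba->; bbb->ab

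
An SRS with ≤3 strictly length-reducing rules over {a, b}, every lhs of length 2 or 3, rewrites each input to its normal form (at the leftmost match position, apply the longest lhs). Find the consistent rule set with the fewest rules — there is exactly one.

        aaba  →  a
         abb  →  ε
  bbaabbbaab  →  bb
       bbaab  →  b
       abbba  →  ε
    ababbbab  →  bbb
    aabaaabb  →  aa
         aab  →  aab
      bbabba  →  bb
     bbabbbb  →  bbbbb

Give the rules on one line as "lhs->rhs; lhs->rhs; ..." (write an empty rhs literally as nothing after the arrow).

  | aaba => a
  | abb => ε
  | bbaabbbaab => babbbaab => bbbaab => bbab => bb
  | bbaab => bab => b

aba->; abb->; ba->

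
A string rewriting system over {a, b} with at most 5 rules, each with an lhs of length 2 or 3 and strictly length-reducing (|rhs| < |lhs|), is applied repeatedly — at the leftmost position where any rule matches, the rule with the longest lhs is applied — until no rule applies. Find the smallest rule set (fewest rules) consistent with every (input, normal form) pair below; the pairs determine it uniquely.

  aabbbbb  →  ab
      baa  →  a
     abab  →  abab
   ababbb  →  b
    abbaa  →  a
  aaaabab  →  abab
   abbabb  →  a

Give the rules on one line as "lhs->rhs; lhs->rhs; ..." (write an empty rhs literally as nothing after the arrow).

aa->a; aaa->; baa->aa; bb->a

  | aabbbbb => abbbbb => aabbb => abbb => aab => ab
  | baa => aa => a
  | abab
  | ababbb => abaab => aaab => b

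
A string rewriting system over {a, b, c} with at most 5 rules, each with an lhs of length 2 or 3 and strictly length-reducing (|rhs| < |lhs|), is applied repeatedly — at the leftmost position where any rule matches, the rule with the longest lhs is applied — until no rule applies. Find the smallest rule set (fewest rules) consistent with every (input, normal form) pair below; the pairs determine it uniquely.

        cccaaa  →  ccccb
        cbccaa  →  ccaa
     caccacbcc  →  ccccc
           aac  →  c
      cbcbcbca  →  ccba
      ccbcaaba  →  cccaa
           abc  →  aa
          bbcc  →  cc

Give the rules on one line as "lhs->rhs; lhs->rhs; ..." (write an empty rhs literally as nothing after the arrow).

  | cccaaa => ccccb
  | cbccaa => cacaa => ccaa
  | caccacbcc => cccacbcc => ccccbcc => ccccac => ccccc
  | aac => ac => c

aaa->cb; ac->c; bb->a; bc->a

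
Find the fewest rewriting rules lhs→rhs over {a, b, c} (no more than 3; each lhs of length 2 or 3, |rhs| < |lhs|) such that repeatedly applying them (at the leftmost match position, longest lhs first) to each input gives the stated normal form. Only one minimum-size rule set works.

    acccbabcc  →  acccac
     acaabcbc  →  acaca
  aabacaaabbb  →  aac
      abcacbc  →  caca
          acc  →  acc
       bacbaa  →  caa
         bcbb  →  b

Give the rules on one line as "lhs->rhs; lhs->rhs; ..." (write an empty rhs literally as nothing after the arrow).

  | acccbabcc => acccbcc => acccac
  | acaabcbc => acacbc => acaca
  | aabacaaabbb => aacaaabbb => aacaabb => aacab => aac
  | abcacbc => cacbc => caca

ab->; bac->ca; bc->a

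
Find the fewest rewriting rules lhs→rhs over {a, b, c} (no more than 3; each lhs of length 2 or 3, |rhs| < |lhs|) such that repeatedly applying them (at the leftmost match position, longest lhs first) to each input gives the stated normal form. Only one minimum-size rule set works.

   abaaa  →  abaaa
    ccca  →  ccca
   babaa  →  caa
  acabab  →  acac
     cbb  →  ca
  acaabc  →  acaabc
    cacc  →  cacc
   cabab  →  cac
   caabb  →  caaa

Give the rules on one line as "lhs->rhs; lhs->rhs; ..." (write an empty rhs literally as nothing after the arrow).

bab->c; bb->a

  | abaaa
  | ccca
  | babaa => caa
  | acabab => acac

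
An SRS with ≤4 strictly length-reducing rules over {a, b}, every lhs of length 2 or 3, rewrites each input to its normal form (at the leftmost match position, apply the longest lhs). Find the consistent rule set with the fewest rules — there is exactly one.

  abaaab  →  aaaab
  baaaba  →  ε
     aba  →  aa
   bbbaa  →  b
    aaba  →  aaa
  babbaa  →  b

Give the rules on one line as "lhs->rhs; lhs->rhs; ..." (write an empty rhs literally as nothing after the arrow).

aba->aa; ba->b; bba->

  | abaaab => aaaab
  | baaaba => baaba => baba => bba => ε
  | aba => aa
  | bbbaa => ba => b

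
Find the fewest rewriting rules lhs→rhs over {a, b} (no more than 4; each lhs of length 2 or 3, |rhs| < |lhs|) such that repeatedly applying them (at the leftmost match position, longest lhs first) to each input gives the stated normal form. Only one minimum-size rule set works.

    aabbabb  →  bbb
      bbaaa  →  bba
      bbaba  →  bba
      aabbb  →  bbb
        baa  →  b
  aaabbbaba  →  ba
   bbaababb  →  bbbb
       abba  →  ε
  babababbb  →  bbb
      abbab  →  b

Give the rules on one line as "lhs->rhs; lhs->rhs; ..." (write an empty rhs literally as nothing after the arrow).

aa->; ab->a; bab->b

  | aabbabb => bbabb => bbb
  | bbaaa => bba
  | bbaba => bba
  | aabbb => bbb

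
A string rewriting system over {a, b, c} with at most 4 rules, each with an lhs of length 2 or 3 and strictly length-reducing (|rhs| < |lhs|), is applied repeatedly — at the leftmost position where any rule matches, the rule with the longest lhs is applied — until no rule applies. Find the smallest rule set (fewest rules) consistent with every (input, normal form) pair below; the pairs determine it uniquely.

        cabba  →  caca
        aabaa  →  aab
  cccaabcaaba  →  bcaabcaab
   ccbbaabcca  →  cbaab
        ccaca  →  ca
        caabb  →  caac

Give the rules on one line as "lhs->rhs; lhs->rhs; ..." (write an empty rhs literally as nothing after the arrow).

aba->ab; bb->c; cc->b; cca->

  | cabba => caca
  | aabaa => aaba => aab
  | cccaabcaaba => bcaabcaaba => bcaabcaab
  | ccbbaabcca => bbbaabcca => cbaabcca => cbaab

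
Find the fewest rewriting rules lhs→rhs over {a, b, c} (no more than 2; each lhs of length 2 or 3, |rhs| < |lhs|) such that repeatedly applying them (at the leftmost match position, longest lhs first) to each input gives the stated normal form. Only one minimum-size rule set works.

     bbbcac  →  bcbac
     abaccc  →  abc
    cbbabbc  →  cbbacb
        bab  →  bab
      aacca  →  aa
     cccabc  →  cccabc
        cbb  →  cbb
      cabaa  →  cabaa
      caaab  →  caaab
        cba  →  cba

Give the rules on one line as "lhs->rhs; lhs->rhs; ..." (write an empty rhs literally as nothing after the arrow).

  | bbbcac => bcbac
  | abaccc => abc
  | cbbabbc => cbbacb
  | bab

acc->; bbc->cb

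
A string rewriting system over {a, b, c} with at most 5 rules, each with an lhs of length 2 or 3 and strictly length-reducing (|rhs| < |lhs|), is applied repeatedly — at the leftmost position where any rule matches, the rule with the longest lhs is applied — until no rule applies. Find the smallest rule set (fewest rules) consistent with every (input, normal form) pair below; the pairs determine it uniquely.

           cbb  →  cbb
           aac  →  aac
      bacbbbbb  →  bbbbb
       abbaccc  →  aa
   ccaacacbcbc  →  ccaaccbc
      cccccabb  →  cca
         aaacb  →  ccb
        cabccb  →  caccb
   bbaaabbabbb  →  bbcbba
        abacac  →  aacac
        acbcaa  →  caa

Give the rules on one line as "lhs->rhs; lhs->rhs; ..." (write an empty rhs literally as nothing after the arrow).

  | cbb
  | aac
  | bacbbbbb => bbbbb
  | abbaccc => abaccc => aaccc => aa

aaa->c; ab->a; acb->; ccc->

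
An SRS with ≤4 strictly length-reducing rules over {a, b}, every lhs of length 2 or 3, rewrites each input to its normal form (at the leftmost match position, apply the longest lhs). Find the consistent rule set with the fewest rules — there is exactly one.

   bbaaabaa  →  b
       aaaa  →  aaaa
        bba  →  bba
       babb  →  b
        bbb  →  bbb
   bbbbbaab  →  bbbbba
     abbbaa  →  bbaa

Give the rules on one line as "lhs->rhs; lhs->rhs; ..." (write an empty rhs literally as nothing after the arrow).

  | bbaaabaa => bbaaba => bbab => b
  | aaaa
  | bba
  | babb => b

ab->; aba->b; bab->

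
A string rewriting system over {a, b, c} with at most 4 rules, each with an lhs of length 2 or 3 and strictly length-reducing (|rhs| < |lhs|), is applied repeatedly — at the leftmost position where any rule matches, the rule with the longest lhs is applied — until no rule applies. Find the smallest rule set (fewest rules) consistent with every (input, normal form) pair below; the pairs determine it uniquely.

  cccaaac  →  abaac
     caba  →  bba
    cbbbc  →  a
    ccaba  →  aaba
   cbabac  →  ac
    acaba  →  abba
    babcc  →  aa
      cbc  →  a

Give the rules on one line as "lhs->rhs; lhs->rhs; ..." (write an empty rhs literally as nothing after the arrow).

bab->cc; bc->c; ca->b; cc->a

  | cccaaac => acaaac => abaac
  | caba => bba
  | cbbbc => cbbc => cbc => cc => a
  | ccaba => aaba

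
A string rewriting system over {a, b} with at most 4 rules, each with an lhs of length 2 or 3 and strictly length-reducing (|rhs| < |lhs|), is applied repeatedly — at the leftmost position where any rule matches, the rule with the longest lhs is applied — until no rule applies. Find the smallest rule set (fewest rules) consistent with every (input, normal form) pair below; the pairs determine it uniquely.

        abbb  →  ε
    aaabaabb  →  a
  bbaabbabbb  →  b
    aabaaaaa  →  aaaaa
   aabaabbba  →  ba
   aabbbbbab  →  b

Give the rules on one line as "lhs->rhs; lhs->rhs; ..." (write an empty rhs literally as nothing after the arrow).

ab->; aba->; bb->

  | abbb => bb => ε
  | aaabaabb => aaabb => aab => a
  | bbaabbabbb => aabbabbb => ababbb => bbb => b
  | aabaaaaa => aaaaa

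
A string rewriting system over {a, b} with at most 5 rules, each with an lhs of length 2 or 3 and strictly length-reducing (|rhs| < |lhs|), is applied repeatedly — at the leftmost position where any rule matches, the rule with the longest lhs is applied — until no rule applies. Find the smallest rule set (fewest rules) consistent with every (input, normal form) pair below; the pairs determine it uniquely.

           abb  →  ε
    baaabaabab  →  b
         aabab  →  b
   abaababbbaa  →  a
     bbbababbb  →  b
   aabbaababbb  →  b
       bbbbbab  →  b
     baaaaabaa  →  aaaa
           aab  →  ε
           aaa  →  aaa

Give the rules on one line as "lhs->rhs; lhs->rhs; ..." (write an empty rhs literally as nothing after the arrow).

  | abb => bb => ε
  | baaabaabab => aabaabab => aabab => ab => b
  | aabab => ab => b
  | abaababbbaa => baababbbaa => ababbbaa => babbbaa => bbbaa => baa => a

aab->; ab->b; ba->; bb->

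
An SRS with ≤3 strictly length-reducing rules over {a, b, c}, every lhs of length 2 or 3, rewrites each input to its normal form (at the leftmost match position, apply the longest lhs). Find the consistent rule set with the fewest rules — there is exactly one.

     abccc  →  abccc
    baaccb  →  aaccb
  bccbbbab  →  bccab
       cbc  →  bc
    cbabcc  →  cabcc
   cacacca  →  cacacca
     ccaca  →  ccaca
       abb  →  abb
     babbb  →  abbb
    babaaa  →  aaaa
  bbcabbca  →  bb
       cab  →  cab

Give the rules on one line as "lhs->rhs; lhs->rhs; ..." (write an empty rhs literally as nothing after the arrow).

ba->a; bca->; cbc->bc

  | abccc
  | baaccb => aaccb
  | bccbbbab => bccbbab => bccbab => bccab
  | cbc => bc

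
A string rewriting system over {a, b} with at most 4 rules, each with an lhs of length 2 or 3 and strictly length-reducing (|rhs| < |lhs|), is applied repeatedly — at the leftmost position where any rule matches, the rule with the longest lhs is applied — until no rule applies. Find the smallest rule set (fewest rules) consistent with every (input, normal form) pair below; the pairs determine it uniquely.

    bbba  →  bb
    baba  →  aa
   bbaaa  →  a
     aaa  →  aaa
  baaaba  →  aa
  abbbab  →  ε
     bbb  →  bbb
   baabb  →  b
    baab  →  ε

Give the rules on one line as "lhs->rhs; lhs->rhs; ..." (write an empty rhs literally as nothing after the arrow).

ab->; ba->; bab->a

  | bbba => bb
  | baba => aa
  | bbaaa => baa => a
  | aaa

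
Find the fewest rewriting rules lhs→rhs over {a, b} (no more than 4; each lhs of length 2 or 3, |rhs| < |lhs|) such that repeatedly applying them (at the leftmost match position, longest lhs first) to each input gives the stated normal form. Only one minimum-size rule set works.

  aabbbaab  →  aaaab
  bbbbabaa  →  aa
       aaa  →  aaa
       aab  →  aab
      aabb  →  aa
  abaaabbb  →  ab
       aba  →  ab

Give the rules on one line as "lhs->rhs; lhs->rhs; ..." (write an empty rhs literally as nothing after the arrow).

  | aabbbaab => aaaab
  | bbbbabaa => babaa => bbaa => aa
  | aaa
  | aab

ba->b; bb->; bbb->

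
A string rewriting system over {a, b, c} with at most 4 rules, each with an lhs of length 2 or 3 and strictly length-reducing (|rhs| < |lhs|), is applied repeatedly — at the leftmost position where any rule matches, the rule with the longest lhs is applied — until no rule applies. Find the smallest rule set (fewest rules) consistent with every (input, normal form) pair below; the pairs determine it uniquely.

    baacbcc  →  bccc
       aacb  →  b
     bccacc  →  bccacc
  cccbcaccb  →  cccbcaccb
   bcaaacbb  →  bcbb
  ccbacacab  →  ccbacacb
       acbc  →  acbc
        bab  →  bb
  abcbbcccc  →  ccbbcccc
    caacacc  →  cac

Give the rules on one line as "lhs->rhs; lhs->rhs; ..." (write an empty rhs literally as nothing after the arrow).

aac->a; ab->b; abc->cc

  | baacbcc => babcc => bccc
  | aacb => ab => b
  | bccacc
  | cccbcaccb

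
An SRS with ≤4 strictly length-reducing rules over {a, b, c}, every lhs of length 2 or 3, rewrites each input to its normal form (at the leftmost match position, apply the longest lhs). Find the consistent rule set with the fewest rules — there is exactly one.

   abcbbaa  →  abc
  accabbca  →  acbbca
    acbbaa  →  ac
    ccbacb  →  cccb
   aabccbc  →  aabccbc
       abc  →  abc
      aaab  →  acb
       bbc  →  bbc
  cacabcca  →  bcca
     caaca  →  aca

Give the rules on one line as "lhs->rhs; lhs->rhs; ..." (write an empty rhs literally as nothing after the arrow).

  | abcbbaa => abcba => abc
  | accabbca => acbbca
  | acbbaa => acba => ac
  | ccbacb => cccb

aaa->ac; ba->; caa->a; cab->b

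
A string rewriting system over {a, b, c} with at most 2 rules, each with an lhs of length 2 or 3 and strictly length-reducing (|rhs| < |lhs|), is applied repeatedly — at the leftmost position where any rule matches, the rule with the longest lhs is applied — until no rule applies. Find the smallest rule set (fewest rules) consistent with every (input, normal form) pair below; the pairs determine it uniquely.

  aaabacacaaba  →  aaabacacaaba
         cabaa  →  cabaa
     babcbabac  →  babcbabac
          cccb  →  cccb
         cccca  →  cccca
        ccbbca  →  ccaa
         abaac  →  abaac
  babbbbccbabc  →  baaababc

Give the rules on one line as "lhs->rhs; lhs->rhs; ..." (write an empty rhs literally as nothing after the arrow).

bb->a; bbc->bb

  | aaabacacaaba
  | cabaa
  | babcbabac
  | cccb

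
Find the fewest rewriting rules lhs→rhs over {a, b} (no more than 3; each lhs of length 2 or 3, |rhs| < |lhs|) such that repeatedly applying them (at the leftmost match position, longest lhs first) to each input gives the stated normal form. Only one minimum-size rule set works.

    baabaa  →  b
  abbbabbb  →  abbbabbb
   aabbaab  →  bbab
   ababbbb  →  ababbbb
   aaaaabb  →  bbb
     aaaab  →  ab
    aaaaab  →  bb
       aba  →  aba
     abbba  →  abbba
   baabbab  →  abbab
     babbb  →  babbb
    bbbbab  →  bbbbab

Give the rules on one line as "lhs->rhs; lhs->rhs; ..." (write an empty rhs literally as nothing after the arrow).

aa->b; baa->a

  | baabaa => abaa => aa => b
  | abbbabbb
  | aabbaab => bbbaab => bbab
  | ababbbb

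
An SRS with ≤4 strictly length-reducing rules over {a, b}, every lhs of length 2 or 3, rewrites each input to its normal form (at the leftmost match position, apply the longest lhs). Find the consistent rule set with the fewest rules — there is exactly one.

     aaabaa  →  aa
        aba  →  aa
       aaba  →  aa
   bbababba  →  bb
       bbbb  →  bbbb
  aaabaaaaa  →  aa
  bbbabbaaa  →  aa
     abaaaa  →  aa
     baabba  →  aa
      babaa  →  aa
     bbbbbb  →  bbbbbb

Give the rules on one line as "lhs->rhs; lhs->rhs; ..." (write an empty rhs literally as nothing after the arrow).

aaa->aa; ab->a; ba->; baa->aa

  | aaabaa => aabaa => aaaa => aaa => aa
  | aba => aa
  | aaba => aaa => aa
  | bbababba => bbabba => bbba => bb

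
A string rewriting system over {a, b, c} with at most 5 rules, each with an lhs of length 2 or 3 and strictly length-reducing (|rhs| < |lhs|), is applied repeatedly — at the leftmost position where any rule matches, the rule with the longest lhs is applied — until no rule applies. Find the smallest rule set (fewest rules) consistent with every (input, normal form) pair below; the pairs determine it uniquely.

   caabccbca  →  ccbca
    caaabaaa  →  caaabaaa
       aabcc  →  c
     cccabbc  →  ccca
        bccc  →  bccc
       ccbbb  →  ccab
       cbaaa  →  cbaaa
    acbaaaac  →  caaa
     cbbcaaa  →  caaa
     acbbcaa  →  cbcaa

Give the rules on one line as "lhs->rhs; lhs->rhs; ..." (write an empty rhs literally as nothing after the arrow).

abc->c; ac->; acb->c; bb->a

  | caabccbca => caccbca => ccbca
  | caaabaaa
  | aabcc => acc => c
  | cccabbc => cccaac => ccca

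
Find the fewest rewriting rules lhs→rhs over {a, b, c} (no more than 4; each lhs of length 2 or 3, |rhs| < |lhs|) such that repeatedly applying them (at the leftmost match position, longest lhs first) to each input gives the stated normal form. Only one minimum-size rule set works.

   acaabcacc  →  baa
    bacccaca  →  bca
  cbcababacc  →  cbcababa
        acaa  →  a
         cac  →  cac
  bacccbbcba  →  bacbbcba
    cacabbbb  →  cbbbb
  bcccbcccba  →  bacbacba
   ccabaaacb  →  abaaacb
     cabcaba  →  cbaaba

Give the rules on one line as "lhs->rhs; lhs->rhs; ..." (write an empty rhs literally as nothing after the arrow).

  | acaabcacc => abcacc => baacc => baa
  | bacccaca => bacaca => bca
  | cbcababacc => cbcababa
  | acaa => a

abc->ba; aca->; bcc->ba; cc->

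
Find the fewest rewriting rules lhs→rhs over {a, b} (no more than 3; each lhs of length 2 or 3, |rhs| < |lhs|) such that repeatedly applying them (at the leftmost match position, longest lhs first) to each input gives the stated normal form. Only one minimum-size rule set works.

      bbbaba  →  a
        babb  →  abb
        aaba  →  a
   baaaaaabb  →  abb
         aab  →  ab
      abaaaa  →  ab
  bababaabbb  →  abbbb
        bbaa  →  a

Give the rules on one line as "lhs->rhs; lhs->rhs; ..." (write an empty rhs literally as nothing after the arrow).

  | bbbaba => bbaba => baba => aba => aa => a
  | babb => abb
  | aaba => aba => aa => a
  | baaaaaabb => aaaaaabb => abaaabb => aaaabb => ababb => aabb => abb

aa->a; aaa->ab; ba->a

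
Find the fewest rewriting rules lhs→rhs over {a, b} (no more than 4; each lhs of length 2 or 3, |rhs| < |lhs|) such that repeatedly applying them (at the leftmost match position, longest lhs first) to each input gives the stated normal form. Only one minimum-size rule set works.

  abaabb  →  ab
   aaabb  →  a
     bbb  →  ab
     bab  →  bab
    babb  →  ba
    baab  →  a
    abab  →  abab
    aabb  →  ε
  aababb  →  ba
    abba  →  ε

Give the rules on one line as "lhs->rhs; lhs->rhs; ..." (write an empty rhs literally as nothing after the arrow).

aa->; baa->ab; bb->; bbb->ab

  | abaabb => aabbb => bbb => ab
  | aaabb => abb => a
  | bbb => ab
  | bab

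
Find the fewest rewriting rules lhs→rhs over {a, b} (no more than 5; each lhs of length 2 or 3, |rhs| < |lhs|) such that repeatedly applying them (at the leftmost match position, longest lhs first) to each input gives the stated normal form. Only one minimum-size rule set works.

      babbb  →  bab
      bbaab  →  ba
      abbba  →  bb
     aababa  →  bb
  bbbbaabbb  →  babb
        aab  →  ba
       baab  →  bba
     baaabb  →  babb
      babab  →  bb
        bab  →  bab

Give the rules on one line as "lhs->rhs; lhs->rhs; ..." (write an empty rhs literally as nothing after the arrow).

  | babbb => bab
  | bbaab => bbba => ba
  | abbba => aba => bb
  | aababa => baaba => bbaa => bb

aa->; aab->ba; aba->bb; bbb->b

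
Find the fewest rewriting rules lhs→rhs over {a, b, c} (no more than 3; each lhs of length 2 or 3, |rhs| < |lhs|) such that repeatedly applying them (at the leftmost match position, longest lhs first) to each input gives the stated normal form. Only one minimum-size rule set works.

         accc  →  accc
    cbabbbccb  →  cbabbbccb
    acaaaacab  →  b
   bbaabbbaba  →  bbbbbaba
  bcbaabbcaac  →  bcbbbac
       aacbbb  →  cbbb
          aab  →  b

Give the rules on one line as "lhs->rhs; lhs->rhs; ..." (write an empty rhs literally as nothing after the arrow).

aa->; ca->

  | accc
  | cbabbbccb
  | acaaaacab => aaaacab => aacab => cab => b
  | bbaabbbaba => bbbbbaba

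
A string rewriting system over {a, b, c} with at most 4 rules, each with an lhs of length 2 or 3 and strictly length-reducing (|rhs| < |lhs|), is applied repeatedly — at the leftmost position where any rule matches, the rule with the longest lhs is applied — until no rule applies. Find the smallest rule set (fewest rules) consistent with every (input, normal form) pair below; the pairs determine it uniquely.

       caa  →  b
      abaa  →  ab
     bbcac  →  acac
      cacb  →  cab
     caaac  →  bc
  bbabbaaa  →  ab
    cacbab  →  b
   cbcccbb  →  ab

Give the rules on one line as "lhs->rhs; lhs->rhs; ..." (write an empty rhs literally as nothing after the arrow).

aa->b; ba->b; bb->a; cb->b

  | caa => cb => b
  | abaa => aba => ab
  | bbcac => acac
  | cacb => cab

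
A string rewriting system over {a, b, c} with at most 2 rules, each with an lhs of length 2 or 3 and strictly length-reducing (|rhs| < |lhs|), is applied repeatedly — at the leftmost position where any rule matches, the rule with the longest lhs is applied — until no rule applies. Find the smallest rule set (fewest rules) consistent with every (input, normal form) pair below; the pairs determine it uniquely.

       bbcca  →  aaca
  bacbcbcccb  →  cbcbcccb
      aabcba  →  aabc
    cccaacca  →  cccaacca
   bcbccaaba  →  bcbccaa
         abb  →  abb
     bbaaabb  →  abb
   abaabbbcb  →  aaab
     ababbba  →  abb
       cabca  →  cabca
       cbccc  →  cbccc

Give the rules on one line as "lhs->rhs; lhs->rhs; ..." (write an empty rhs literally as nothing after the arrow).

ba->; bbc->aa

  | bbcca => aaca
  | bacbcbcccb => cbcbcccb
  | aabcba => aabc
  | cccaacca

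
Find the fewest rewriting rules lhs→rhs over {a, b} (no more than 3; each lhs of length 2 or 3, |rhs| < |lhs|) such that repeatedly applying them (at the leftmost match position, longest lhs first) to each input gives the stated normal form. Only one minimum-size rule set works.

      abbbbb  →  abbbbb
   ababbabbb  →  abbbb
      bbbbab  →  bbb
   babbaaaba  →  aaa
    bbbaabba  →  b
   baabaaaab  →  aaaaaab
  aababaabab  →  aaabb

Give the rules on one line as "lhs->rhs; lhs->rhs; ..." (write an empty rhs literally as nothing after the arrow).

ba->a; bab->bb; bba->

  | abbbbb
  | ababbabbb => abbbabbb => abbbb
  | bbbbab => bbb
  | babbaaaba => bbbaaaba => baaba => aaba => aaa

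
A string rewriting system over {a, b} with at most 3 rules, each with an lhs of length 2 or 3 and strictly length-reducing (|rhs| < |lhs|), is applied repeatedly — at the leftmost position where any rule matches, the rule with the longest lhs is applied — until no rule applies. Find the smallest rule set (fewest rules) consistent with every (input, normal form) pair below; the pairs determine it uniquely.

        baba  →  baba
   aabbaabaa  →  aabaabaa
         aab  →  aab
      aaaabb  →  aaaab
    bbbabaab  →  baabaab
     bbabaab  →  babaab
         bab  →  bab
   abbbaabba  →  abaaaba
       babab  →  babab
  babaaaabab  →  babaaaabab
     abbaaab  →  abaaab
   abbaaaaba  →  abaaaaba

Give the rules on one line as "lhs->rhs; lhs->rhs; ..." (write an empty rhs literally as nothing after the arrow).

  | baba
  | aabbaabaa => aabaabaa
  | aab
  | aaaabb => aaaab

bb->b; bbb->ba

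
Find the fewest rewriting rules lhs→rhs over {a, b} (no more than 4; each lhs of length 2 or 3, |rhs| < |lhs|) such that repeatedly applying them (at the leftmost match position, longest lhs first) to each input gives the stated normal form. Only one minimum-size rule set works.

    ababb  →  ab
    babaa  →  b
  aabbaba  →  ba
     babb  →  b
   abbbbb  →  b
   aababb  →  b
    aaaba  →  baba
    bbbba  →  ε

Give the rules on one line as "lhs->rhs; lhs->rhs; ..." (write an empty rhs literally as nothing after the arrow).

  | ababb => ab
  | babaa => babb => b
  | aabbaba => bbbaba => bbaba => ba
  | babb => b

aa->b; abb->; bb->b; bba->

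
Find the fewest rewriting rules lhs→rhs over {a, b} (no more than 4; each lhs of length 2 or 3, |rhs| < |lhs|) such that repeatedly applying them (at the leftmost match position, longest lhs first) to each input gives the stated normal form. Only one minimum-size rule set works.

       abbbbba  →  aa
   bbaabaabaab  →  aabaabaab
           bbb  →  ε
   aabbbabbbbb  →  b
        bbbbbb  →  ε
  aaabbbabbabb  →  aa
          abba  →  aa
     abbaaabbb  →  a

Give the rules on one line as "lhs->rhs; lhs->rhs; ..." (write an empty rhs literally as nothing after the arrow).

  | abbbbba => abba => aa
  | bbaabaabaab => aabaabaab
  | bbb => ε
  | aabbbabbbbb => aaabbbbb => bbbbbbb => bbbb => b

aaa->bb; bb->; bbb->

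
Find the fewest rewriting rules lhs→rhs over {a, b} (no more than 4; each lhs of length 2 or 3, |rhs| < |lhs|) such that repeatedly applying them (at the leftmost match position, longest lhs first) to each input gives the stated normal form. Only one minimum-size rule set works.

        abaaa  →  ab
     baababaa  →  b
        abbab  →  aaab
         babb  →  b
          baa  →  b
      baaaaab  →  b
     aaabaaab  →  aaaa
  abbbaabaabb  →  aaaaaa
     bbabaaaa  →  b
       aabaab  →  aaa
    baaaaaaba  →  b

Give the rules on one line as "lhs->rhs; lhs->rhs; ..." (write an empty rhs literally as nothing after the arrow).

abb->aa; ba->b; bb->b

  | abaaa => abaa => aba => ab
  | baababaa => bababaa => bbabaa => babaa => bbaa => baa => ba => b
  | abbab => aaab
  | babb => bbb => bb => b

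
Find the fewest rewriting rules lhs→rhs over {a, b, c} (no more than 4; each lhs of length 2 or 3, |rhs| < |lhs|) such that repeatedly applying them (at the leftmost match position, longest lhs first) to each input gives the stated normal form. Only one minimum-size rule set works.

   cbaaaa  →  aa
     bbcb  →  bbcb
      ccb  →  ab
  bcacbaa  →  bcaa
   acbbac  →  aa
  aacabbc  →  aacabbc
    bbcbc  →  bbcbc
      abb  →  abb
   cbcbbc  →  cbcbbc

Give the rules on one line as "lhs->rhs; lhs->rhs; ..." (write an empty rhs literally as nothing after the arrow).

  | cbaaaa => ccaaa => aaaa => aaa => aa
  | bbcb
  | ccb => ab
  | bcacbaa => bcacca => bcaaa => bcaa

aaa->aa; ba->c; cc->a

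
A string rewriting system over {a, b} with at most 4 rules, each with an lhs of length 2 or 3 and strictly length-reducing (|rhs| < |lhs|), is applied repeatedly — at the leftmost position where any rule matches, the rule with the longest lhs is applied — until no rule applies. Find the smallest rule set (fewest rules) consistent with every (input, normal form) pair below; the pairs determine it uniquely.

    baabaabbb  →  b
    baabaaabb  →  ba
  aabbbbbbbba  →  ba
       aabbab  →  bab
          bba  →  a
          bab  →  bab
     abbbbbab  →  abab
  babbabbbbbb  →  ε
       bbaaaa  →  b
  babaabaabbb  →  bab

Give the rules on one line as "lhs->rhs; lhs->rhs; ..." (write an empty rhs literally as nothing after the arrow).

  | baabaabbb => bbbaabbb => baabbb => bbbbb => bbb => b
  | baabaaabb => bbbaaabb => baaabb => babb => ba
  | aabbbbbbbba => bbbbbbbbba => bbbbbbba => bbbbba => bbba => ba
  | aabbab => bbbab => bab

aa->b; aaa->a; bb->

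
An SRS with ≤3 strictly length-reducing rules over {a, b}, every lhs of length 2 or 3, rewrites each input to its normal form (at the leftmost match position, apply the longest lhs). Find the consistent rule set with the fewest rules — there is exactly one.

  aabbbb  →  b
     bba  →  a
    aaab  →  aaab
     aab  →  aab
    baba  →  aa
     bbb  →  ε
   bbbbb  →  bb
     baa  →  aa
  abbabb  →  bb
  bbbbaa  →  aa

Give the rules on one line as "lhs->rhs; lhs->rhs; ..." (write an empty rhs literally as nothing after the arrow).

abb->bb; ba->a; bbb->

  | aabbbb => abbbb => bbbb => b
  | bba => ba => a
  | aaab
  | aab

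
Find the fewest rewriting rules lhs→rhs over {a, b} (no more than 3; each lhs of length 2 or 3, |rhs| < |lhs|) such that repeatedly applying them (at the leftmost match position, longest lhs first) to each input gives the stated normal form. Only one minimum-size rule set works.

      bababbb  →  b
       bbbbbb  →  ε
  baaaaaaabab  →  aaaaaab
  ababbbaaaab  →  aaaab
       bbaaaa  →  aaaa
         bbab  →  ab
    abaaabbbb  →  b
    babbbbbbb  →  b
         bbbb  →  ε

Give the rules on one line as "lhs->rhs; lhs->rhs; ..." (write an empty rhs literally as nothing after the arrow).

abb->b; ba->; bb->

  | bababbb => babbb => bbb => b
  | bbbbbb => bbbb => bb => ε
  | baaaaaaabab => aaaaaabab => aaaaaab
  | ababbbaaaab => abbbaaaab => bbaaaab => aaaab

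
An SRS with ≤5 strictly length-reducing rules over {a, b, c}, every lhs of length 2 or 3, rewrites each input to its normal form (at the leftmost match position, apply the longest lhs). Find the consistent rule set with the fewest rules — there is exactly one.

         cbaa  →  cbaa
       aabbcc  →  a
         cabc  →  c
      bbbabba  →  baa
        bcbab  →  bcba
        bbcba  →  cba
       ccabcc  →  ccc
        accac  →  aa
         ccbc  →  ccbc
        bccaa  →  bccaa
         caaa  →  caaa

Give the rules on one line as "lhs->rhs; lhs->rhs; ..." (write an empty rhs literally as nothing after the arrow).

ab->a; abc->; ac->a; bb->

  | cbaa
  | aabbcc => aabcc => ac => a
  | cabc => c
  | bbbabba => babba => baba => baa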